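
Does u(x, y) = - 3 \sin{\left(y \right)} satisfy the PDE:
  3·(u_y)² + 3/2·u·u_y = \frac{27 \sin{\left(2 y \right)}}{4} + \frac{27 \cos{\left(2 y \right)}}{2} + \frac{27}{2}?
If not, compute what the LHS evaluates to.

Answer: Yes

Derivation:
Evaluate each term of the left-hand side for u = - 3 \sin{\left(y \right)}.
Derivatives:
  u_y = - 3 \cos{\left(y \right)}
Terms:
  3·(u_y)² = 27 \cos^{2}{\left(y \right)}
  3/2·u·u_y = \frac{27 \sin{\left(2 y \right)}}{4}
Sum: LHS = \frac{27 \sin{\left(2 y \right)}}{4} + \frac{27 \cos{\left(2 y \right)}}{2} + \frac{27}{2}
This is exactly the given right-hand side, so u is a solution.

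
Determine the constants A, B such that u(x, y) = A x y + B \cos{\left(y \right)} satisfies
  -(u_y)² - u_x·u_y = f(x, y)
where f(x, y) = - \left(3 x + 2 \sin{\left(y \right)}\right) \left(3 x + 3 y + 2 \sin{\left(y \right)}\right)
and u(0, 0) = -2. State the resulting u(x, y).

Substitute the ansatz u = A x y + B \cos{\left(y \right)} into the left-hand side.
Derivatives of the ansatz:
  u_y = A x - B \sin{\left(y \right)}
  u_x = A y
Term by term:
  -(u_y)² = - A^{2} x^{2} + 2 A B x \sin{\left(y \right)} - B^{2} \sin^{2}{\left(y \right)}
  -u_x·u_y = - A^{2} x y + A B y \sin{\left(y \right)}
So the left-hand side equals
  - A^{2} x^{2} - A^{2} x y + 2 A B x \sin{\left(y \right)} + A B y \sin{\left(y \right)} - B^{2} \sin^{2}{\left(y \right)}
This must equal f(x, y) identically; expanded, f = - 9 x^{2} - 9 x y - 12 x \sin{\left(y \right)} - 6 y \sin{\left(y \right)} - 4 \sin^{2}{\left(y \right)}.
Matching coefficients of the independent functions:
  [x^{2}, x y]:  - A^{2} = -9
  [x \sin{\left(y \right)}]:  2 A B = -12
  [y \sin{\left(y \right)}]:  A B = -6
  [\sin^{2}{\left(y \right)}]:  - B^{2} = -4
These equations allow (A, B) = (-3, 2) or (3, -2).
Impose the point condition(s):
  u(0, 0) = -2  ⟹  B = -2
Only A = 3, B = -2 satisfies everything.
Hence u(x, y) = 3 x y - 2 \cos{\left(y \right)}.

Answer: u(x, y) = 3 x y - 2 \cos{\left(y \right)}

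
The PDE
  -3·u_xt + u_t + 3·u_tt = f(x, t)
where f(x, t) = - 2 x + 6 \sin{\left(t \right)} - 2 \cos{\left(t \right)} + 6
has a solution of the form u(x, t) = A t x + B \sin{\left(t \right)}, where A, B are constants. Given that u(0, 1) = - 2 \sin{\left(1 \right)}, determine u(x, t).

Substitute the ansatz u = A t x + B \sin{\left(t \right)} into the left-hand side.
Derivatives of the ansatz:
  u_xt = A
  u_t = A x + B \cos{\left(t \right)}
  u_tt = - B \sin{\left(t \right)}
Term by term:
  -3·u_xt = - 3 A
  u_t = A x + B \cos{\left(t \right)}
  3·u_tt = - 3 B \sin{\left(t \right)}
So the left-hand side equals
  A x - 3 A - 3 B \sin{\left(t \right)} + B \cos{\left(t \right)}
This must equal f(x, t) = - 2 x + 6 \sin{\left(t \right)} - 2 \cos{\left(t \right)} + 6 identically.
Matching coefficients of the independent functions:
  [constant term]:  - 3 A = 6
  [x]:  A = -2
  [\sin{\left(t \right)}]:  - 3 B = 6
  [\cos{\left(t \right)}]:  B = -2
Solving: A = -2, B = -2.
Check against the point condition:
  u(0, 1) = - 2 \sin{\left(1 \right)}  ⟹  B \sin{\left(1 \right)} = - 2 \sin{\left(1 \right)}  ✓
Hence u(x, t) = - 2 t x - 2 \sin{\left(t \right)}.

Answer: u(x, t) = - 2 t x - 2 \sin{\left(t \right)}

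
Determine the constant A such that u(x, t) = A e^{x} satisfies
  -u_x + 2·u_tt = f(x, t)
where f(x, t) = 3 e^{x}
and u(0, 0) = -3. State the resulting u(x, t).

Substitute the ansatz u = A e^{x} into the left-hand side.
Derivatives of the ansatz:
  u_x = A e^{x}
  u_tt = 0
Term by term:
  -u_x = - A e^{x}
  2·u_tt = 0
So the left-hand side equals
  - A e^{x}
This must equal f(x, t) = 3 e^{x} identically.
Matching coefficients of the independent functions:
  [e^{x}]:  - A = 3
Solving: A = -3.
Check against the point condition:
  u(0, 0) = -3  ⟹  A = -3  ✓
Hence u(x, t) = - 3 e^{x}.

Answer: u(x, t) = - 3 e^{x}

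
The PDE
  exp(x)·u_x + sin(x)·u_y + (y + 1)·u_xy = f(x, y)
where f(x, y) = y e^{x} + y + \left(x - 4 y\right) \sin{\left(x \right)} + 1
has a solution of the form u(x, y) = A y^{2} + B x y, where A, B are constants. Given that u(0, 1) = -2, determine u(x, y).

Substitute the ansatz u = A y^{2} + B x y into the left-hand side.
Derivatives of the ansatz:
  u_x = B y
  u_y = 2 A y + B x
  u_xy = B
Term by term:
  exp(x)·u_x = B y e^{x}
  sin(x)·u_y = 2 A y \sin{\left(x \right)} + B x \sin{\left(x \right)}
  (y + 1)·u_xy = B y + B
So the left-hand side equals
  2 A y \sin{\left(x \right)} + B x \sin{\left(x \right)} + B y e^{x} + B y + B
This must equal f(x, y) identically; expanded, f = x \sin{\left(x \right)} + y e^{x} - 4 y \sin{\left(x \right)} + y + 1.
Matching coefficients of the independent functions:
  [constant term, y, x \sin{\left(x \right)}, y e^{x}]:  B = 1
  [y \sin{\left(x \right)}]:  2 A = -4
Solving: A = -2, B = 1.
Check against the point condition:
  u(0, 1) = -2  ⟹  A = -2  ✓
Hence u(x, y) = x y - 2 y^{2}.

Answer: u(x, y) = x y - 2 y^{2}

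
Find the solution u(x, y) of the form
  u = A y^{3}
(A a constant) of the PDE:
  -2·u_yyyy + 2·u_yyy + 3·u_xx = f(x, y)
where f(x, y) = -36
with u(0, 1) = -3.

Answer: u(x, y) = - 3 y^{3}

Derivation:
Substitute the ansatz u = A y^{3} into the left-hand side.
Derivatives of the ansatz:
  u_yyyy = 0
  u_yyy = 6 A
  u_xx = 0
Term by term:
  -2·u_yyyy = 0
  2·u_yyy = 12 A
  3·u_xx = 0
So the left-hand side equals
  12 A
This must equal f(x, y) = -36 identically.
Matching coefficients of the independent functions:
  [constant term]:  12 A = -36
Solving: A = -3.
Check against the point condition:
  u(0, 1) = -3  ⟹  A = -3  ✓
Hence u(x, y) = - 3 y^{3}.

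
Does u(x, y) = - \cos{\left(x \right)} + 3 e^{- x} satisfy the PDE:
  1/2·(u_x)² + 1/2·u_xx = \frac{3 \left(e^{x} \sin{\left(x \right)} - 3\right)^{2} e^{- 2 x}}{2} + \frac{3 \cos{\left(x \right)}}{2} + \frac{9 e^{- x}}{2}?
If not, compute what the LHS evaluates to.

Evaluate each term of the left-hand side for u = - \cos{\left(x \right)} + 3 e^{- x}.
Derivatives:
  u_x = \sin{\left(x \right)} - 3 e^{- x}
  u_xx = \cos{\left(x \right)} + 3 e^{- x}
Terms:
  1/2·(u_x)² = \frac{\left(e^{x} \sin{\left(x \right)} - 3\right)^{2} e^{- 2 x}}{2}
  1/2·u_xx = \frac{\cos{\left(x \right)}}{2} + \frac{3 e^{- x}}{2}
Sum: LHS = \frac{\left(e^{x} \sin{\left(x \right)} - 3\right)^{2} e^{- 2 x}}{2} + \frac{\cos{\left(x \right)}}{2} + \frac{3 e^{- x}}{2}
Given right-hand side: \frac{3 \left(e^{x} \sin{\left(x \right)} - 3\right)^{2} e^{- 2 x}}{2} + \frac{3 \cos{\left(x \right)}}{2} + \frac{9 e^{- x}}{2}. Difference LHS − RHS = - \left(e^{x} \sin{\left(x \right)} - 3\right)^{2} e^{- 2 x} - \cos{\left(x \right)} - 3 e^{- x} ≠ 0, so u is not a solution.

Answer: No, the LHS evaluates to \frac{\left(e^{x} \sin{\left(x \right)} - 3\right)^{2} e^{- 2 x}}{2} + \frac{\cos{\left(x \right)}}{2} + \frac{3 e^{- x}}{2}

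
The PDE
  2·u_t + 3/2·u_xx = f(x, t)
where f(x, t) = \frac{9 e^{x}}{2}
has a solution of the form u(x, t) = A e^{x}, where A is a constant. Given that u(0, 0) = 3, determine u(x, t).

Answer: u(x, t) = 3 e^{x}

Derivation:
Substitute the ansatz u = A e^{x} into the left-hand side.
Derivatives of the ansatz:
  u_t = 0
  u_xx = A e^{x}
Term by term:
  2·u_t = 0
  3/2·u_xx = \frac{3 A e^{x}}{2}
So the left-hand side equals
  \frac{3 A e^{x}}{2}
This must equal f(x, t) = \frac{9 e^{x}}{2} identically.
Matching coefficients of the independent functions:
  [e^{x}]:  \frac{3 A}{2} = \frac{9}{2}
Solving: A = 3.
Check against the point condition:
  u(0, 0) = 3  ⟹  A = 3  ✓
Hence u(x, t) = 3 e^{x}.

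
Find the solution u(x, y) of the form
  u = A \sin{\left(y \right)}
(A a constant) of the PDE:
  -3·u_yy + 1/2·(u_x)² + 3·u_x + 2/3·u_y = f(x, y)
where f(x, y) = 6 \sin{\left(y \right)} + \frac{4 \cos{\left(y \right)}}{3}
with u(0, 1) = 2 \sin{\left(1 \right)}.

Substitute the ansatz u = A \sin{\left(y \right)} into the left-hand side.
Derivatives of the ansatz:
  u_yy = - A \sin{\left(y \right)}
  u_x = 0
  u_y = A \cos{\left(y \right)}
Term by term:
  -3·u_yy = 3 A \sin{\left(y \right)}
  1/2·(u_x)² = 0
  3·u_x = 0
  2/3·u_y = \frac{2 A \cos{\left(y \right)}}{3}
So the left-hand side equals
  3 A \sin{\left(y \right)} + \frac{2 A \cos{\left(y \right)}}{3}
This must equal f(x, y) = 6 \sin{\left(y \right)} + \frac{4 \cos{\left(y \right)}}{3} identically.
Matching coefficients of the independent functions:
  [\sin{\left(y \right)}]:  3 A = 6
  [\cos{\left(y \right)}]:  \frac{2 A}{3} = \frac{4}{3}
Solving: A = 2.
Check against the point condition:
  u(0, 1) = 2 \sin{\left(1 \right)}  ⟹  A \sin{\left(1 \right)} = 2 \sin{\left(1 \right)}  ✓
Hence u(x, y) = 2 \sin{\left(y \right)}.

Answer: u(x, y) = 2 \sin{\left(y \right)}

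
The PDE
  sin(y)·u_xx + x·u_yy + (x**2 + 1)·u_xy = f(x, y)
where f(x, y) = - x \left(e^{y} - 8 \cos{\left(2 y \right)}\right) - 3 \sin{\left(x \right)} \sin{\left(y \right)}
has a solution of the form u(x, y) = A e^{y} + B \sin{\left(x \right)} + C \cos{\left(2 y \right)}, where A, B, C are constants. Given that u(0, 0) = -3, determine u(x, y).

Answer: u(x, y) = - e^{y} + 3 \sin{\left(x \right)} - 2 \cos{\left(2 y \right)}

Derivation:
Substitute the ansatz u = A e^{y} + B \sin{\left(x \right)} + C \cos{\left(2 y \right)} into the left-hand side.
Derivatives of the ansatz:
  u_xx = - B \sin{\left(x \right)}
  u_yy = A e^{y} - 4 C \cos{\left(2 y \right)}
  u_xy = 0
Term by term:
  sin(y)·u_xx = - B \sin{\left(x \right)} \sin{\left(y \right)}
  x·u_yy = A x e^{y} - 4 C x \cos{\left(2 y \right)}
  (x**2 + 1)·u_xy = 0
So the left-hand side equals
  A x e^{y} - B \sin{\left(x \right)} \sin{\left(y \right)} - 4 C x \cos{\left(2 y \right)}
This must equal f(x, y) = - x \left(e^{y} - 8 \cos{\left(2 y \right)}\right) - 3 \sin{\left(x \right)} \sin{\left(y \right)} identically.
Matching coefficients of the independent functions:
  [x e^{y}]:  A = -1
  [x \cos{\left(2 y \right)}]:  - 4 C = 8
  [\sin{\left(x \right)} \sin{\left(y \right)}]:  - B = -3
Solving: A = -1, B = 3, C = -2.
Check against the point condition:
  u(0, 0) = -3  ⟹  A + C = -3  ✓
Hence u(x, y) = - e^{y} + 3 \sin{\left(x \right)} - 2 \cos{\left(2 y \right)}.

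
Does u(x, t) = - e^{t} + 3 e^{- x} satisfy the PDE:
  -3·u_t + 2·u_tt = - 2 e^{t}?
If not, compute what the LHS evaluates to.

Answer: No, the LHS evaluates to e^{t}

Derivation:
Evaluate each term of the left-hand side for u = - e^{t} + 3 e^{- x}.
Derivatives:
  u_t = - e^{t}
  u_tt = - e^{t}
Terms:
  -3·u_t = 3 e^{t}
  2·u_tt = - 2 e^{t}
Sum: LHS = e^{t}
Given right-hand side: - 2 e^{t}. Difference LHS − RHS = 3 e^{t} ≠ 0, so u is not a solution.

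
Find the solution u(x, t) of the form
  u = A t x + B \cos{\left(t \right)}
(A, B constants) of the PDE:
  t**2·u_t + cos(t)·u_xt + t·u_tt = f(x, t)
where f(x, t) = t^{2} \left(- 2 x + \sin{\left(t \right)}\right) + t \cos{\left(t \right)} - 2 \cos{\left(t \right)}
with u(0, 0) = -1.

Substitute the ansatz u = A t x + B \cos{\left(t \right)} into the left-hand side.
Derivatives of the ansatz:
  u_t = A x - B \sin{\left(t \right)}
  u_xt = A
  u_tt = - B \cos{\left(t \right)}
Term by term:
  t**2·u_t = A t^{2} x - B t^{2} \sin{\left(t \right)}
  cos(t)·u_xt = A \cos{\left(t \right)}
  t·u_tt = - B t \cos{\left(t \right)}
So the left-hand side equals
  A t^{2} x + A \cos{\left(t \right)} - B t^{2} \sin{\left(t \right)} - B t \cos{\left(t \right)}
This must equal f(x, t) identically; expanded, f = - 2 t^{2} x + t^{2} \sin{\left(t \right)} + t \cos{\left(t \right)} - 2 \cos{\left(t \right)}.
Matching coefficients of the independent functions:
  [t \cos{\left(t \right)}, t^{2} \sin{\left(t \right)}]:  - B = 1
  [t^{2} x, \cos{\left(t \right)}]:  A = -2
Solving: A = -2, B = -1.
Check against the point condition:
  u(0, 0) = -1  ⟹  B = -1  ✓
Hence u(x, t) = - 2 t x - \cos{\left(t \right)}.

Answer: u(x, t) = - 2 t x - \cos{\left(t \right)}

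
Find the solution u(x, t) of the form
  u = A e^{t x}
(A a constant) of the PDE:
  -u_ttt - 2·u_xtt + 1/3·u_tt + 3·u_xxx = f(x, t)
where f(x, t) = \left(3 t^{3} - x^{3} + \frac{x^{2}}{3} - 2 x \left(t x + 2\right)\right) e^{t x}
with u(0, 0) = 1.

Answer: u(x, t) = e^{t x}

Derivation:
Substitute the ansatz u = A e^{t x} into the left-hand side.
Derivatives of the ansatz:
  u_ttt = A x^{3} e^{t x}
  u_xtt = A t x^{2} e^{t x} + 2 A x e^{t x}
  u_tt = A x^{2} e^{t x}
  u_xxx = A t^{3} e^{t x}
Term by term:
  -u_ttt = - A x^{3} e^{t x}
  -2·u_xtt = - 2 A t x^{2} e^{t x} - 4 A x e^{t x}
  1/3·u_tt = \frac{A x^{2} e^{t x}}{3}
  3·u_xxx = 3 A t^{3} e^{t x}
So the left-hand side equals
  3 A t^{3} e^{t x} - 2 A t x^{2} e^{t x} - A x^{3} e^{t x} + \frac{A x^{2} e^{t x}}{3} - 4 A x e^{t x}
This must equal f(x, t) identically; expanded, f = 3 t^{3} e^{t x} - 2 t x^{2} e^{t x} - x^{3} e^{t x} + \frac{x^{2} e^{t x}}{3} - 4 x e^{t x}.
Matching coefficients of the independent functions:
  [t^{3} e^{t x}]:  3 A = 3
  [x e^{t x}]:  - 4 A = -4
  [x^{2} e^{t x}]:  \frac{A}{3} = \frac{1}{3}
  [x^{3} e^{t x}]:  - A = -1
  [t x^{2} e^{t x}]:  - 2 A = -2
Solving: A = 1.
Check against the point condition:
  u(0, 0) = 1  ⟹  A = 1  ✓
Hence u(x, t) = e^{t x}.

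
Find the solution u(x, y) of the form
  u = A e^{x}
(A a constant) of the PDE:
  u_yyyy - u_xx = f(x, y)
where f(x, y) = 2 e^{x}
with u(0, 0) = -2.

Substitute the ansatz u = A e^{x} into the left-hand side.
Derivatives of the ansatz:
  u_yyyy = 0
  u_xx = A e^{x}
Term by term:
  u_yyyy = 0
  -u_xx = - A e^{x}
So the left-hand side equals
  - A e^{x}
This must equal f(x, y) = 2 e^{x} identically.
Matching coefficients of the independent functions:
  [e^{x}]:  - A = 2
Solving: A = -2.
Check against the point condition:
  u(0, 0) = -2  ⟹  A = -2  ✓
Hence u(x, y) = - 2 e^{x}.

Answer: u(x, y) = - 2 e^{x}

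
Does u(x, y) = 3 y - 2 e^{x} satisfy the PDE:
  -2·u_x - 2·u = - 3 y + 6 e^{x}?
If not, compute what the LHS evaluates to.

Evaluate each term of the left-hand side for u = 3 y - 2 e^{x}.
Derivatives:
  u_x = - 2 e^{x}
Terms:
  -2·u_x = 4 e^{x}
  -2·u = - 6 y + 4 e^{x}
Sum: LHS = - 6 y + 8 e^{x}
Given right-hand side: - 3 y + 6 e^{x}. Difference LHS − RHS = - 3 y + 2 e^{x} ≠ 0, so u is not a solution.

Answer: No, the LHS evaluates to - 6 y + 8 e^{x}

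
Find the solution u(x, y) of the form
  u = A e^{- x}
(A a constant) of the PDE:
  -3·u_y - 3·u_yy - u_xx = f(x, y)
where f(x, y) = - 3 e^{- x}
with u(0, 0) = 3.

Answer: u(x, y) = 3 e^{- x}

Derivation:
Substitute the ansatz u = A e^{- x} into the left-hand side.
Derivatives of the ansatz:
  u_y = 0
  u_yy = 0
  u_xx = A e^{- x}
Term by term:
  -3·u_y = 0
  -3·u_yy = 0
  -u_xx = - A e^{- x}
So the left-hand side equals
  - A e^{- x}
This must equal f(x, y) = - 3 e^{- x} identically.
Matching coefficients of the independent functions:
  [e^{- x}]:  - A = -3
Solving: A = 3.
Check against the point condition:
  u(0, 0) = 3  ⟹  A = 3  ✓
Hence u(x, y) = 3 e^{- x}.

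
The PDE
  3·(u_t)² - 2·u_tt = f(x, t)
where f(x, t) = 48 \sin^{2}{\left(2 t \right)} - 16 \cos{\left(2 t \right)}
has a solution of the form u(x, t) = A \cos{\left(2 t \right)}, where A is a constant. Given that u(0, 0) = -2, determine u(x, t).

Substitute the ansatz u = A \cos{\left(2 t \right)} into the left-hand side.
Derivatives of the ansatz:
  u_t = - 2 A \sin{\left(2 t \right)}
  u_tt = - 4 A \cos{\left(2 t \right)}
Term by term:
  3·(u_t)² = 12 A^{2} \sin^{2}{\left(2 t \right)}
  -2·u_tt = 8 A \cos{\left(2 t \right)}
So the left-hand side equals
  12 A^{2} \sin^{2}{\left(2 t \right)} + 8 A \cos{\left(2 t \right)}
This must equal f(x, t) = 48 \sin^{2}{\left(2 t \right)} - 16 \cos{\left(2 t \right)} identically.
Matching coefficients of the independent functions:
  [\sin^{2}{\left(2 t \right)}]:  12 A^{2} = 48
  [\cos{\left(2 t \right)}]:  8 A = -16
Solving: A = -2.
Check against the point condition:
  u(0, 0) = -2  ⟹  A = -2  ✓
Hence u(x, t) = - 2 \cos{\left(2 t \right)}.

Answer: u(x, t) = - 2 \cos{\left(2 t \right)}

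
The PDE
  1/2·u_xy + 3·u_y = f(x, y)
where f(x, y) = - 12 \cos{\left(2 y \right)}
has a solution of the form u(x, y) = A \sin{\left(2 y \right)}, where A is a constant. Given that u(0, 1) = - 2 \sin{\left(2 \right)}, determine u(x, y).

Substitute the ansatz u = A \sin{\left(2 y \right)} into the left-hand side.
Derivatives of the ansatz:
  u_xy = 0
  u_y = 2 A \cos{\left(2 y \right)}
Term by term:
  1/2·u_xy = 0
  3·u_y = 6 A \cos{\left(2 y \right)}
So the left-hand side equals
  6 A \cos{\left(2 y \right)}
This must equal f(x, y) = - 12 \cos{\left(2 y \right)} identically.
Matching coefficients of the independent functions:
  [\cos{\left(2 y \right)}]:  6 A = -12
Solving: A = -2.
Check against the point condition:
  u(0, 1) = - 2 \sin{\left(2 \right)}  ⟹  A \sin{\left(2 \right)} = - 2 \sin{\left(2 \right)}  ✓
Hence u(x, y) = - 2 \sin{\left(2 y \right)}.

Answer: u(x, y) = - 2 \sin{\left(2 y \right)}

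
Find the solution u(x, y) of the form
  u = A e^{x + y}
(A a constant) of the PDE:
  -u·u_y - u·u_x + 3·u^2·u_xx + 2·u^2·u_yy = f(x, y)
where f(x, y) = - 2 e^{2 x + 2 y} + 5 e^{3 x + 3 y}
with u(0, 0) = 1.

Answer: u(x, y) = e^{x + y}

Derivation:
Substitute the ansatz u = A e^{x + y} into the left-hand side.
Derivatives of the ansatz:
  u_y = A e^{x} e^{y}
  u_x = A e^{x} e^{y}
  u_xx = A e^{x} e^{y}
  u_yy = A e^{x} e^{y}
Term by term:
  -u·u_y = - A^{2} e^{2 x} e^{2 y}
  -u·u_x = - A^{2} e^{2 x} e^{2 y}
  3·u^2·u_xx = 3 A^{3} e^{3 x} e^{3 y}
  2·u^2·u_yy = 2 A^{3} e^{3 x} e^{3 y}
So the left-hand side equals
  5 A^{3} e^{3 x} e^{3 y} - 2 A^{2} e^{2 x} e^{2 y}
This must equal f(x, y) identically; expanded, f = 5 e^{3 x} e^{3 y} - 2 e^{2 x} e^{2 y}.
Matching coefficients of the independent functions:
  [e^{2 x} e^{2 y}]:  - 2 A^{2} = -2
  [e^{3 x} e^{3 y}]:  5 A^{3} = 5
Solving: A = 1.
Check against the point condition:
  u(0, 0) = 1  ⟹  A = 1  ✓
Hence u(x, y) = e^{x + y}.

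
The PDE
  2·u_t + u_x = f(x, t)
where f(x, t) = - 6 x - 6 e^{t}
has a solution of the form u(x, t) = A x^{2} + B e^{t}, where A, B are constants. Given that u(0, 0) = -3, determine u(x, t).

Answer: u(x, t) = - 3 x^{2} - 3 e^{t}

Derivation:
Substitute the ansatz u = A x^{2} + B e^{t} into the left-hand side.
Derivatives of the ansatz:
  u_t = B e^{t}
  u_x = 2 A x
Term by term:
  2·u_t = 2 B e^{t}
  u_x = 2 A x
So the left-hand side equals
  2 A x + 2 B e^{t}
This must equal f(x, t) = - 6 x - 6 e^{t} identically.
Matching coefficients of the independent functions:
  [x]:  2 A = -6
  [e^{t}]:  2 B = -6
Solving: A = -3, B = -3.
Check against the point condition:
  u(0, 0) = -3  ⟹  B = -3  ✓
Hence u(x, t) = - 3 x^{2} - 3 e^{t}.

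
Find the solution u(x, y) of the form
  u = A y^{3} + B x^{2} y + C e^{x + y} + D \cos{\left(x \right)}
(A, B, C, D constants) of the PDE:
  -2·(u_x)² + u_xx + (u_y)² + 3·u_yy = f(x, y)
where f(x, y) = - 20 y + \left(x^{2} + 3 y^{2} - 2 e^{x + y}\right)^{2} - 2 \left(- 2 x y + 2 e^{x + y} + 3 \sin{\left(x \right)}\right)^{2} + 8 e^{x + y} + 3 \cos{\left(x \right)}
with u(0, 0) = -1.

Substitute the ansatz u = A y^{3} + B x^{2} y + C e^{x + y} + D \cos{\left(x \right)} into the left-hand side.
Derivatives of the ansatz:
  u_x = 2 B x y + C e^{x} e^{y} - D \sin{\left(x \right)}
  u_xx = 2 B y + C e^{x} e^{y} - D \cos{\left(x \right)}
  u_y = 3 A y^{2} + B x^{2} + C e^{x} e^{y}
  u_yy = 6 A y + C e^{x} e^{y}
Term by term:
  -2·(u_x)² = - 8 B^{2} x^{2} y^{2} - 8 B C x y e^{x} e^{y} + 8 B D x y \sin{\left(x \right)} - 2 C^{2} e^{2 x} e^{2 y} + 4 C D e^{x} e^{y} \sin{\left(x \right)} - 2 D^{2} \sin^{2}{\left(x \right)}
  u_xx = 2 B y + C e^{x} e^{y} - D \cos{\left(x \right)}
  (u_y)² = 9 A^{2} y^{4} + 6 A B x^{2} y^{2} + 6 A C y^{2} e^{x} e^{y} + B^{2} x^{4} + 2 B C x^{2} e^{x} e^{y} + C^{2} e^{2 x} e^{2 y}
  3·u_yy = 18 A y + 3 C e^{x} e^{y}
So the left-hand side equals
  9 A^{2} y^{4} + 6 A B x^{2} y^{2} + 6 A C y^{2} e^{x} e^{y} + 18 A y + B^{2} x^{4} - 8 B^{2} x^{2} y^{2} + 2 B C x^{2} e^{x} e^{y} - 8 B C x y e^{x} e^{y} + 8 B D x y \sin{\left(x \right)} + 2 B y - C^{2} e^{2 x} e^{2 y} + 4 C D e^{x} e^{y} \sin{\left(x \right)} + 4 C e^{x} e^{y} - 2 D^{2} \sin^{2}{\left(x \right)} - D \cos{\left(x \right)}
This must equal f(x, y) identically; expanded, f = x^{4} - 2 x^{2} y^{2} - 4 x^{2} e^{x} e^{y} + 16 x y e^{x} e^{y} + 24 x y \sin{\left(x \right)} + 9 y^{4} - 12 y^{2} e^{x} e^{y} - 20 y - 4 e^{2 x} e^{2 y} - 24 e^{x} e^{y} \sin{\left(x \right)} + 8 e^{x} e^{y} - 18 \sin^{2}{\left(x \right)} + 3 \cos{\left(x \right)}.
Matching coefficients of the independent functions:
  [x^{4}]:  B^{2} = 1
  [y]:  18 A + 2 B = -20
  [y^{4}]:  9 A^{2} = 9
  [x^{2} y^{2}]:  6 A B - 8 B^{2} = -2
  [e^{x} e^{y}]:  4 C = 8
  [e^{2 x} e^{2 y}]:  - C^{2} = -4
  [x y \sin{\left(x \right)}]:  8 B D = 24
  [x^{2} e^{x} e^{y}]:  2 B C = -4
  [y^{2} e^{x} e^{y}]:  6 A C = -12
  [e^{x} e^{y} \sin{\left(x \right)}]:  4 C D = -24
  [x y e^{x} e^{y}]:  - 8 B C = 16
  [\sin^{2}{\left(x \right)}]:  - 2 D^{2} = -18
  [\cos{\left(x \right)}]:  - D = 3
Solving: A = -1, B = -1, C = 2, D = -3.
Check against the point condition:
  u(0, 0) = -1  ⟹  C + D = -1  ✓
Hence u(x, y) = - x^{2} y - y^{3} + 2 e^{x + y} - 3 \cos{\left(x \right)}.

Answer: u(x, y) = - x^{2} y - y^{3} + 2 e^{x + y} - 3 \cos{\left(x \right)}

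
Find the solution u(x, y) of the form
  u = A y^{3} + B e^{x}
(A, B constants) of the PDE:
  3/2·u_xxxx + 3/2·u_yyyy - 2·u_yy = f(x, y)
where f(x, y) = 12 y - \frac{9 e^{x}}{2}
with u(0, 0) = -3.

Substitute the ansatz u = A y^{3} + B e^{x} into the left-hand side.
Derivatives of the ansatz:
  u_xxxx = B e^{x}
  u_yyyy = 0
  u_yy = 6 A y
Term by term:
  3/2·u_xxxx = \frac{3 B e^{x}}{2}
  3/2·u_yyyy = 0
  -2·u_yy = - 12 A y
So the left-hand side equals
  - 12 A y + \frac{3 B e^{x}}{2}
This must equal f(x, y) = 12 y - \frac{9 e^{x}}{2} identically.
Matching coefficients of the independent functions:
  [y]:  - 12 A = 12
  [e^{x}]:  \frac{3 B}{2} = - \frac{9}{2}
Solving: A = -1, B = -3.
Check against the point condition:
  u(0, 0) = -3  ⟹  B = -3  ✓
Hence u(x, y) = - y^{3} - 3 e^{x}.

Answer: u(x, y) = - y^{3} - 3 e^{x}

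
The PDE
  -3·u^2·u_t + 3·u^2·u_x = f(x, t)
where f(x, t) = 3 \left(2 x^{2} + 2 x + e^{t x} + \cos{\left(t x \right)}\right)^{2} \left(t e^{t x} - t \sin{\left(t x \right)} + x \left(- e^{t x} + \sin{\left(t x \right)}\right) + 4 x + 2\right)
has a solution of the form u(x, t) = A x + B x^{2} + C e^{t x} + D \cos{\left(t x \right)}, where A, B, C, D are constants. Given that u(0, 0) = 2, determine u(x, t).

Substitute the ansatz u = A x + B x^{2} + C e^{t x} + D \cos{\left(t x \right)} into the left-hand side.
Derivatives of the ansatz:
  u_t = C x e^{t x} - D x \sin{\left(t x \right)}
  u_x = A + 2 B x + C t e^{t x} - D t \sin{\left(t x \right)}
Term by term:
  -3·u^2·u_t = - 3 A^{2} C x^{3} e^{t x} + 3 A^{2} D x^{3} \sin{\left(t x \right)} - 6 A B C x^{4} e^{t x} + 6 A B D x^{4} \sin{\left(t x \right)} - 6 A C^{2} x^{2} e^{2 t x} + 6 A C D x^{2} e^{t x} \sin{\left(t x \right)} - 6 A C D x^{2} e^{t x} \cos{\left(t x \right)} + 6 A D^{2} x^{2} \sin{\left(t x \right)} \cos{\left(t x \right)} - 3 B^{2} C x^{5} e^{t x} + 3 B^{2} D x^{5} \sin{\left(t x \right)} - 6 B C^{2} x^{3} e^{2 t x} + 6 B C D x^{3} e^{t x} \sin{\left(t x \right)} - 6 B C D x^{3} e^{t x} \cos{\left(t x \right)} + 6 B D^{2} x^{3} \sin{\left(t x \right)} \cos{\left(t x \right)} - 3 C^{3} x e^{3 t x} + 3 C^{2} D x e^{2 t x} \sin{\left(t x \right)} - 6 C^{2} D x e^{2 t x} \cos{\left(t x \right)} + 6 C D^{2} x e^{t x} \sin{\left(t x \right)} \cos{\left(t x \right)} - 3 C D^{2} x e^{t x} \cos^{2}{\left(t x \right)} + 3 D^{3} x \sin{\left(t x \right)} \cos^{2}{\left(t x \right)}
  3·u^2·u_x = 3 A^{3} x^{2} + 12 A^{2} B x^{3} + 3 A^{2} C t x^{2} e^{t x} + 6 A^{2} C x e^{t x} - 3 A^{2} D t x^{2} \sin{\left(t x \right)} + 6 A^{2} D x \cos{\left(t x \right)} + 15 A B^{2} x^{4} + 6 A B C t x^{3} e^{t x} + 18 A B C x^{2} e^{t x} - 6 A B D t x^{3} \sin{\left(t x \right)} + 18 A B D x^{2} \cos{\left(t x \right)} + 6 A C^{2} t x e^{2 t x} + 3 A C^{2} e^{2 t x} - 6 A C D t x e^{t x} \sin{\left(t x \right)} + 6 A C D t x e^{t x} \cos{\left(t x \right)} + 6 A C D e^{t x} \cos{\left(t x \right)} - 6 A D^{2} t x \sin{\left(t x \right)} \cos{\left(t x \right)} + 3 A D^{2} \cos^{2}{\left(t x \right)} + 6 B^{3} x^{5} + 3 B^{2} C t x^{4} e^{t x} + 12 B^{2} C x^{3} e^{t x} - 3 B^{2} D t x^{4} \sin{\left(t x \right)} + 12 B^{2} D x^{3} \cos{\left(t x \right)} + 6 B C^{2} t x^{2} e^{2 t x} + 6 B C^{2} x e^{2 t x} - 6 B C D t x^{2} e^{t x} \sin{\left(t x \right)} + 6 B C D t x^{2} e^{t x} \cos{\left(t x \right)} + 12 B C D x e^{t x} \cos{\left(t x \right)} - 6 B D^{2} t x^{2} \sin{\left(t x \right)} \cos{\left(t x \right)} + 6 B D^{2} x \cos^{2}{\left(t x \right)} + 3 C^{3} t e^{3 t x} - 3 C^{2} D t e^{2 t x} \sin{\left(t x \right)} + 6 C^{2} D t e^{2 t x} \cos{\left(t x \right)} - 6 C D^{2} t e^{t x} \sin{\left(t x \right)} \cos{\left(t x \right)} + 3 C D^{2} t e^{t x} \cos^{2}{\left(t x \right)} - 3 D^{3} t \sin{\left(t x \right)} \cos^{2}{\left(t x \right)}
Sum these and collect like terms in the independent variables.
This must equal f(x, t) identically; expanded, f = 12 t x^{4} e^{t x} - 12 t x^{4} \sin{\left(t x \right)} + 24 t x^{3} e^{t x} - 24 t x^{3} \sin{\left(t x \right)} + 12 t x^{2} e^{2 t x} - 12 t x^{2} e^{t x} \sin{\left(t x \right)} + 12 t x^{2} e^{t x} \cos{\left(t x \right)} + 12 t x^{2} e^{t x} - 12 t x^{2} \sin{\left(t x \right)} \cos{\left(t x \right)} - 12 t x^{2} \sin{\left(t x \right)} + 12 t x e^{2 t x} - 12 t x e^{t x} \sin{\left(t x \right)} + 12 t x e^{t x} \cos{\left(t x \right)} - 12 t x \sin{\left(t x \right)} \cos{\left(t x \right)} + 3 t e^{3 t x} - 3 t e^{2 t x} \sin{\left(t x \right)} + 6 t e^{2 t x} \cos{\left(t x \right)} - 6 t e^{t x} \sin{\left(t x \right)} \cos{\left(t x \right)} + 3 t e^{t x} \cos^{2}{\left(t x \right)} - 3 t \sin{\left(t x \right)} \cos^{2}{\left(t x \right)} - 12 x^{5} e^{t x} + 12 x^{5} \sin{\left(t x \right)} + 48 x^{5} - 24 x^{4} e^{t x} + 24 x^{4} \sin{\left(t x \right)} + 120 x^{4} - 12 x^{3} e^{2 t x} + 12 x^{3} e^{t x} \sin{\left(t x \right)} - 12 x^{3} e^{t x} \cos{\left(t x \right)} + 36 x^{3} e^{t x} + 12 x^{3} \sin{\left(t x \right)} \cos{\left(t x \right)} + 12 x^{3} \sin{\left(t x \right)} + 48 x^{3} \cos{\left(t x \right)} + 96 x^{3} - 12 x^{2} e^{2 t x} + 12 x^{2} e^{t x} \sin{\left(t x \right)} - 12 x^{2} e^{t x} \cos{\left(t x \right)} + 72 x^{2} e^{t x} + 12 x^{2} \sin{\left(t x \right)} \cos{\left(t x \right)} + 72 x^{2} \cos{\left(t x \right)} + 24 x^{2} - 3 x e^{3 t x} + 3 x e^{2 t x} \sin{\left(t x \right)} - 6 x e^{2 t x} \cos{\left(t x \right)} + 12 x e^{2 t x} + 6 x e^{t x} \sin{\left(t x \right)} \cos{\left(t x \right)} - 3 x e^{t x} \cos^{2}{\left(t x \right)} + 24 x e^{t x} \cos{\left(t x \right)} + 24 x e^{t x} + 3 x \sin{\left(t x \right)} \cos^{2}{\left(t x \right)} + 12 x \cos^{2}{\left(t x \right)} + 24 x \cos{\left(t x \right)} + 6 e^{2 t x} + 12 e^{t x} \cos{\left(t x \right)} + 6 \cos^{2}{\left(t x \right)}.
Matching coefficients of the independent functions:
(each divided by its leading coefficient; functions giving the same equation are listed together)
  [x^{2}]:  A^{3} - 8 = 0
  [x^{3}]:  A^{2} B - 8 = 0
  [x^{4}]:  A B^{2} - 8 = 0
  [x^{5}]:  B^{3} - 8 = 0
  [t e^{3 t x}, x e^{3 t x}]:  C^{3} - 1 = 0
  [x e^{t x}, t x^{2} e^{t x}]:  A^{2} C - 4 = 0
  [x e^{2 t x}, x^{3} e^{2 t x}, t x^{2} e^{2 t x}]:  B C^{2} - 2 = 0
  [x \cos{\left(t x \right)}, x^{3} \sin{\left(t x \right)}, t x^{2} \sin{\left(t x \right)}]:  A^{2} D - 4 = 0
  [x \cos^{2}{\left(t x \right)}, x^{3} \sin{\left(t x \right)} \cos{\left(t x \right)}, t x^{2} \sin{\left(t x \right)} \cos{\left(t x \right)}]:  B D^{2} - 2 = 0
  [x^{2} e^{t x}, x^{4} e^{t x}, t x^{3} e^{t x}]:  A B C - 4 = 0
  [x^{2} e^{2 t x}, t x e^{2 t x}, e^{2 t x}]:  A C^{2} - 2 = 0
  [x^{2} \cos{\left(t x \right)}, x^{4} \sin{\left(t x \right)}, t x^{3} \sin{\left(t x \right)}]:  A B D - 4 = 0
  [x^{3} e^{t x}]:  A^{2} C - 4 B^{2} C + 12 = 0
  [x^{3} \cos{\left(t x \right)}, x^{5} \sin{\left(t x \right)}, t x^{4} \sin{\left(t x \right)}]:  B^{2} D - 4 = 0
  [x^{5} e^{t x}, t x^{4} e^{t x}]:  B^{2} C - 4 = 0
  [e^{t x} \cos{\left(t x \right)}, x^{2} e^{t x} \sin{\left(t x \right)}, x^{2} e^{t x} \cos{\left(t x \right)}, …]:  A C D - 2 = 0
  [t e^{t x} \cos^{2}{\left(t x \right)}, x e^{t x} \cos^{2}{\left(t x \right)}, t e^{t x} \sin{\left(t x \right)} \cos{\left(t x \right)}, …]:  C D^{2} - 1 = 0
  [t e^{2 t x} \sin{\left(t x \right)}, t e^{2 t x} \cos{\left(t x \right)}, x e^{2 t x} \sin{\left(t x \right)}, …]:  C^{2} D - 1 = 0
  [t \sin{\left(t x \right)} \cos^{2}{\left(t x \right)}, x \sin{\left(t x \right)} \cos^{2}{\left(t x \right)}]:  D^{3} - 1 = 0
  [x e^{t x} \cos{\left(t x \right)}, x^{3} e^{t x} \sin{\left(t x \right)}, x^{3} e^{t x} \cos{\left(t x \right)}, …]:  B C D - 2 = 0
  [x^{2} \sin{\left(t x \right)} \cos{\left(t x \right)}, t x \sin{\left(t x \right)} \cos{\left(t x \right)}, \cos^{2}{\left(t x \right)}]:  A D^{2} - 2 = 0
These equations do not fix every constant; impose the point condition(s):
  u(0, 0) = 2  ⟹  C + D = 2
Solving the combined system: A = 2, B = 2, C = 1, D = 1.
Hence u(x, t) = 2 x^{2} + 2 x + e^{t x} + \cos{\left(t x \right)}.

Answer: u(x, t) = 2 x^{2} + 2 x + e^{t x} + \cos{\left(t x \right)}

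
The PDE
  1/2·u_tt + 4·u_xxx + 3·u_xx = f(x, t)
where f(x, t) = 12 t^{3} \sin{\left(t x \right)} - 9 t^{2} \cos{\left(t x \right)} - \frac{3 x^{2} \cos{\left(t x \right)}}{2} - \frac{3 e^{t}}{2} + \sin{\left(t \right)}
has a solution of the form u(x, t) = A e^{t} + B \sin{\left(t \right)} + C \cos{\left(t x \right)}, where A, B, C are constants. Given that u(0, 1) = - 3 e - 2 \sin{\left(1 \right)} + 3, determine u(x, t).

Substitute the ansatz u = A e^{t} + B \sin{\left(t \right)} + C \cos{\left(t x \right)} into the left-hand side.
Derivatives of the ansatz:
  u_tt = A e^{t} - B \sin{\left(t \right)} - C x^{2} \cos{\left(t x \right)}
  u_xxx = C t^{3} \sin{\left(t x \right)}
  u_xx = - C t^{2} \cos{\left(t x \right)}
Term by term:
  1/2·u_tt = \frac{A e^{t}}{2} - \frac{B \sin{\left(t \right)}}{2} - \frac{C x^{2} \cos{\left(t x \right)}}{2}
  4·u_xxx = 4 C t^{3} \sin{\left(t x \right)}
  3·u_xx = - 3 C t^{2} \cos{\left(t x \right)}
So the left-hand side equals
  \frac{A e^{t}}{2} - \frac{B \sin{\left(t \right)}}{2} + 4 C t^{3} \sin{\left(t x \right)} - 3 C t^{2} \cos{\left(t x \right)} - \frac{C x^{2} \cos{\left(t x \right)}}{2}
This must equal f(x, t) = 12 t^{3} \sin{\left(t x \right)} - 9 t^{2} \cos{\left(t x \right)} - \frac{3 x^{2} \cos{\left(t x \right)}}{2} - \frac{3 e^{t}}{2} + \sin{\left(t \right)} identically.
Matching coefficients of the independent functions:
  [t^{2} \cos{\left(t x \right)}]:  - 3 C = -9
  [t^{3} \sin{\left(t x \right)}]:  4 C = 12
  [x^{2} \cos{\left(t x \right)}]:  - \frac{C}{2} = - \frac{3}{2}
  [e^{t}]:  \frac{A}{2} = - \frac{3}{2}
  [\sin{\left(t \right)}]:  - \frac{B}{2} = 1
Solving: A = -3, B = -2, C = 3.
Check against the point condition:
  u(0, 1) = - 3 e - 2 \sin{\left(1 \right)} + 3  ⟹  e A + B \sin{\left(1 \right)} + C = - 3 e - 2 \sin{\left(1 \right)} + 3  ✓
Hence u(x, t) = - 3 e^{t} - 2 \sin{\left(t \right)} + 3 \cos{\left(t x \right)}.

Answer: u(x, t) = - 3 e^{t} - 2 \sin{\left(t \right)} + 3 \cos{\left(t x \right)}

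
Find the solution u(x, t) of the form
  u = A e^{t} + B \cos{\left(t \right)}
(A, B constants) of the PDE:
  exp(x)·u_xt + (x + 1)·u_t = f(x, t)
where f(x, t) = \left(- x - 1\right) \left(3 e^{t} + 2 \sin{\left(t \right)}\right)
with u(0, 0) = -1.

Answer: u(x, t) = - 3 e^{t} + 2 \cos{\left(t \right)}

Derivation:
Substitute the ansatz u = A e^{t} + B \cos{\left(t \right)} into the left-hand side.
Derivatives of the ansatz:
  u_xt = 0
  u_t = A e^{t} - B \sin{\left(t \right)}
Term by term:
  exp(x)·u_xt = 0
  (x + 1)·u_t = A x e^{t} + A e^{t} - B x \sin{\left(t \right)} - B \sin{\left(t \right)}
So the left-hand side equals
  A x e^{t} + A e^{t} - B x \sin{\left(t \right)} - B \sin{\left(t \right)}
This must equal f(x, t) identically; expanded, f = - 3 x e^{t} - 2 x \sin{\left(t \right)} - 3 e^{t} - 2 \sin{\left(t \right)}.
Matching coefficients of the independent functions:
  [x e^{t}, e^{t}]:  A = -3
  [x \sin{\left(t \right)}, \sin{\left(t \right)}]:  - B = -2
Solving: A = -3, B = 2.
Check against the point condition:
  u(0, 0) = -1  ⟹  A + B = -1  ✓
Hence u(x, t) = - 3 e^{t} + 2 \cos{\left(t \right)}.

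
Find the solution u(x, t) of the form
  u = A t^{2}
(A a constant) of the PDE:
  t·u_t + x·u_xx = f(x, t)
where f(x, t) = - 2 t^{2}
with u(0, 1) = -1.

Substitute the ansatz u = A t^{2} into the left-hand side.
Derivatives of the ansatz:
  u_t = 2 A t
  u_xx = 0
Term by term:
  t·u_t = 2 A t^{2}
  x·u_xx = 0
So the left-hand side equals
  2 A t^{2}
This must equal f(x, t) = - 2 t^{2} identically.
Matching coefficients of the independent functions:
  [t^{2}]:  2 A = -2
Solving: A = -1.
Check against the point condition:
  u(0, 1) = -1  ⟹  A = -1  ✓
Hence u(x, t) = - t^{2}.

Answer: u(x, t) = - t^{2}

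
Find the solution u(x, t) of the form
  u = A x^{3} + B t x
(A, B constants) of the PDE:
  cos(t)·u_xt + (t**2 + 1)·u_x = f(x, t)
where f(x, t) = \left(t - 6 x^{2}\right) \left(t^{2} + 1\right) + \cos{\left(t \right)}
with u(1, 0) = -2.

Substitute the ansatz u = A x^{3} + B t x into the left-hand side.
Derivatives of the ansatz:
  u_xt = B
  u_x = 3 A x^{2} + B t
Term by term:
  cos(t)·u_xt = B \cos{\left(t \right)}
  (t**2 + 1)·u_x = 3 A t^{2} x^{2} + 3 A x^{2} + B t^{3} + B t
So the left-hand side equals
  3 A t^{2} x^{2} + 3 A x^{2} + B t^{3} + B t + B \cos{\left(t \right)}
This must equal f(x, t) identically; expanded, f = t^{3} - 6 t^{2} x^{2} + t - 6 x^{2} + \cos{\left(t \right)}.
Matching coefficients of the independent functions:
  [t, t^{3}, \cos{\left(t \right)}]:  B = 1
  [x^{2}, t^{2} x^{2}]:  3 A = -6
Solving: A = -2, B = 1.
Check against the point condition:
  u(1, 0) = -2  ⟹  A = -2  ✓
Hence u(x, t) = t x - 2 x^{3}.

Answer: u(x, t) = t x - 2 x^{3}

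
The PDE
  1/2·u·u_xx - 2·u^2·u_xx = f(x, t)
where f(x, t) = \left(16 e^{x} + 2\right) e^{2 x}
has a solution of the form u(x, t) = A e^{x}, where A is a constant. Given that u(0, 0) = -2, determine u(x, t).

Substitute the ansatz u = A e^{x} into the left-hand side.
Derivatives of the ansatz:
  u_xx = A e^{x}
Term by term:
  1/2·u·u_xx = \frac{A^{2} e^{2 x}}{2}
  -2·u^2·u_xx = - 2 A^{3} e^{3 x}
So the left-hand side equals
  - 2 A^{3} e^{3 x} + \frac{A^{2} e^{2 x}}{2}
This must equal f(x, t) = \left(16 e^{x} + 2\right) e^{2 x} identically.
Matching coefficients of the independent functions:
  [e^{2 x}]:  \frac{A^{2}}{2} = 2
  [e^{3 x}]:  - 2 A^{3} = 16
Solving: A = -2.
Check against the point condition:
  u(0, 0) = -2  ⟹  A = -2  ✓
Hence u(x, t) = - 2 e^{x}.

Answer: u(x, t) = - 2 e^{x}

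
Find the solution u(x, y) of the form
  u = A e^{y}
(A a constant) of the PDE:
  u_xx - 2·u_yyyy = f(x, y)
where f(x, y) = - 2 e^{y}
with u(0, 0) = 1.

Substitute the ansatz u = A e^{y} into the left-hand side.
Derivatives of the ansatz:
  u_xx = 0
  u_yyyy = A e^{y}
Term by term:
  u_xx = 0
  -2·u_yyyy = - 2 A e^{y}
So the left-hand side equals
  - 2 A e^{y}
This must equal f(x, y) = - 2 e^{y} identically.
Matching coefficients of the independent functions:
  [e^{y}]:  - 2 A = -2
Solving: A = 1.
Check against the point condition:
  u(0, 0) = 1  ⟹  A = 1  ✓
Hence u(x, y) = e^{y}.

Answer: u(x, y) = e^{y}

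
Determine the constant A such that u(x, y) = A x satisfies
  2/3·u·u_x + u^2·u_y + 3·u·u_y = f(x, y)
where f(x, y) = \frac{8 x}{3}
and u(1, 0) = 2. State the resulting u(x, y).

Substitute the ansatz u = A x into the left-hand side.
Derivatives of the ansatz:
  u_x = A
  u_y = 0
Term by term:
  2/3·u·u_x = \frac{2 A^{2} x}{3}
  u^2·u_y = 0
  3·u·u_y = 0
So the left-hand side equals
  \frac{2 A^{2} x}{3}
This must equal f(x, y) = \frac{8 x}{3} identically.
Matching coefficients of the independent functions:
  [x]:  \frac{2 A^{2}}{3} = \frac{8}{3}
These equations allow (A) = (-2) or (2).
Impose the point condition(s):
  u(1, 0) = 2  ⟹  A = 2
Only A = 2 satisfies everything.
Hence u(x, y) = 2 x.

Answer: u(x, y) = 2 x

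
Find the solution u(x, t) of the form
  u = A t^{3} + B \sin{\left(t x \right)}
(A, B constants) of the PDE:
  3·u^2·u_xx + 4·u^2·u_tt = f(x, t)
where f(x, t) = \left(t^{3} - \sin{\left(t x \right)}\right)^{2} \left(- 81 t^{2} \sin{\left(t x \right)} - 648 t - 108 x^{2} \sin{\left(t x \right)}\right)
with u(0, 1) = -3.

Answer: u(x, t) = - 3 t^{3} + 3 \sin{\left(t x \right)}

Derivation:
Substitute the ansatz u = A t^{3} + B \sin{\left(t x \right)} into the left-hand side.
Derivatives of the ansatz:
  u_xx = - B t^{2} \sin{\left(t x \right)}
  u_tt = 6 A t - B x^{2} \sin{\left(t x \right)}
Term by term:
  3·u^2·u_xx = - 3 A^{2} B t^{8} \sin{\left(t x \right)} - 6 A B^{2} t^{5} \sin^{2}{\left(t x \right)} - 3 B^{3} t^{2} \sin^{3}{\left(t x \right)}
  4·u^2·u_tt = 24 A^{3} t^{7} - 4 A^{2} B t^{6} x^{2} \sin{\left(t x \right)} + 48 A^{2} B t^{4} \sin{\left(t x \right)} - 8 A B^{2} t^{3} x^{2} \sin^{2}{\left(t x \right)} + 24 A B^{2} t \sin^{2}{\left(t x \right)} - 4 B^{3} x^{2} \sin^{3}{\left(t x \right)}
So the left-hand side equals
  24 A^{3} t^{7} - 3 A^{2} B t^{8} \sin{\left(t x \right)} - 4 A^{2} B t^{6} x^{2} \sin{\left(t x \right)} + 48 A^{2} B t^{4} \sin{\left(t x \right)} - 6 A B^{2} t^{5} \sin^{2}{\left(t x \right)} - 8 A B^{2} t^{3} x^{2} \sin^{2}{\left(t x \right)} + 24 A B^{2} t \sin^{2}{\left(t x \right)} - 3 B^{3} t^{2} \sin^{3}{\left(t x \right)} - 4 B^{3} x^{2} \sin^{3}{\left(t x \right)}
This must equal f(x, t) identically; expanded, f = - 81 t^{8} \sin{\left(t x \right)} - 648 t^{7} - 108 t^{6} x^{2} \sin{\left(t x \right)} + 162 t^{5} \sin^{2}{\left(t x \right)} + 1296 t^{4} \sin{\left(t x \right)} + 216 t^{3} x^{2} \sin^{2}{\left(t x \right)} - 81 t^{2} \sin^{3}{\left(t x \right)} - 648 t \sin^{2}{\left(t x \right)} - 108 x^{2} \sin^{3}{\left(t x \right)}.
Matching coefficients of the independent functions:
  [t^{7}]:  24 A^{3} = -648
  [t \sin^{2}{\left(t x \right)}]:  24 A B^{2} = -648
  [t^{2} \sin^{3}{\left(t x \right)}]:  - 3 B^{3} = -81
  [t^{4} \sin{\left(t x \right)}]:  48 A^{2} B = 1296
  [t^{5} \sin^{2}{\left(t x \right)}]:  - 6 A B^{2} = 162
  [t^{8} \sin{\left(t x \right)}]:  - 3 A^{2} B = -81
  [x^{2} \sin^{3}{\left(t x \right)}]:  - 4 B^{3} = -108
  [t^{3} x^{2} \sin^{2}{\left(t x \right)}]:  - 8 A B^{2} = 216
  [t^{6} x^{2} \sin{\left(t x \right)}]:  - 4 A^{2} B = -108
Solving: A = -3, B = 3.
Check against the point condition:
  u(0, 1) = -3  ⟹  A = -3  ✓
Hence u(x, t) = - 3 t^{3} + 3 \sin{\left(t x \right)}.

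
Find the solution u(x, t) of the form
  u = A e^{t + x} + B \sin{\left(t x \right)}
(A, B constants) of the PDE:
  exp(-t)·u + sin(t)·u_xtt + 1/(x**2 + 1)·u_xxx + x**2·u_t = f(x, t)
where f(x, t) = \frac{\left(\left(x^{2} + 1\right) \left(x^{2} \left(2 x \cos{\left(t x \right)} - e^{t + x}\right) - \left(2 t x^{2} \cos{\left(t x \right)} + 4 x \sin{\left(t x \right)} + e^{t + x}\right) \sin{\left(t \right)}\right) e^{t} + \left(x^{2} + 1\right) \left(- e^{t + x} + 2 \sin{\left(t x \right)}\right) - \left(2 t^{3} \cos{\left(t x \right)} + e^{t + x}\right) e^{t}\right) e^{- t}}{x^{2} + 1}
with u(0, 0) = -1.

Substitute the ansatz u = A e^{t + x} + B \sin{\left(t x \right)} into the left-hand side.
Derivatives of the ansatz:
  u_xtt = A e^{t} e^{x} - B t x^{2} \cos{\left(t x \right)} - 2 B x \sin{\left(t x \right)}
  u_xxx = A e^{t} e^{x} - B t^{3} \cos{\left(t x \right)}
  u_t = A e^{t} e^{x} + B x \cos{\left(t x \right)}
Term by term:
  exp(-t)·u = A e^{x} + B e^{- t} \sin{\left(t x \right)}
  sin(t)·u_xtt = A e^{t} e^{x} \sin{\left(t \right)} - B t x^{2} \sin{\left(t \right)} \cos{\left(t x \right)} - 2 B x \sin{\left(t \right)} \sin{\left(t x \right)}
  1/(x**2 + 1)·u_xxx = \frac{A e^{t} e^{x}}{x^{2} + 1} - \frac{B t^{3} \cos{\left(t x \right)}}{x^{2} + 1}
  x**2·u_t = A x^{2} e^{t} e^{x} + B x^{3} \cos{\left(t x \right)}
So the left-hand side equals
  A x^{2} e^{t} e^{x} + A e^{t} e^{x} \sin{\left(t \right)} + A e^{x} + \frac{A e^{t} e^{x}}{x^{2} + 1} - \frac{B t^{3} \cos{\left(t x \right)}}{x^{2} + 1} - B t x^{2} \sin{\left(t \right)} \cos{\left(t x \right)} + B x^{3} \cos{\left(t x \right)} - 2 B x \sin{\left(t \right)} \sin{\left(t x \right)} + B e^{- t} \sin{\left(t x \right)}
This must equal f(x, t) identically; expanded, f = - \frac{2 t^{3} \cos{\left(t x \right)}}{x^{2} + 1} - 2 t x^{2} \sin{\left(t \right)} \cos{\left(t x \right)} + 2 x^{3} \cos{\left(t x \right)} - x^{2} e^{t} e^{x} - 4 x \sin{\left(t \right)} \sin{\left(t x \right)} - e^{t} e^{x} \sin{\left(t \right)} - e^{x} + 2 e^{- t} \sin{\left(t x \right)} - \frac{e^{t} e^{x}}{x^{2} + 1}.
Matching coefficients of the independent functions:
  [x^{3} \cos{\left(t x \right)}, e^{- t} \sin{\left(t x \right)}]:  B = 2
  [\frac{t^{3} \cos{\left(t x \right)}}{x^{2} + 1}, t x^{2} \sin{\left(t \right)} \cos{\left(t x \right)}]:  - B = -2
  [x \sin{\left(t \right)} \sin{\left(t x \right)}]:  - 2 B = -4
  [x^{2} e^{t} e^{x}, \frac{e^{t} e^{x}}{x^{2} + 1}, e^{t} e^{x} \sin{\left(t \right)}, e^{x}]:  A = -1
Solving: A = -1, B = 2.
Check against the point condition:
  u(0, 0) = -1  ⟹  A = -1  ✓
Hence u(x, t) = - e^{t + x} + 2 \sin{\left(t x \right)}.

Answer: u(x, t) = - e^{t + x} + 2 \sin{\left(t x \right)}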